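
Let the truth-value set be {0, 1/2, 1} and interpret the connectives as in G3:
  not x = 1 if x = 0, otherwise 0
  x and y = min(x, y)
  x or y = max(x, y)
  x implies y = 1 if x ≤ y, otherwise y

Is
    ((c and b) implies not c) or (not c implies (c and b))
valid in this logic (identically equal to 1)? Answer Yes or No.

Yes

b = 0, c = 0 ↦ 1
b = 0, c = 1/2 ↦ 1
b = 0, c = 1 ↦ 1
b = 1/2, c = 0 ↦ 1
b = 1/2, c = 1/2 ↦ 1
b = 1/2, c = 1 ↦ 1
b = 1, c = 0 ↦ 1
b = 1, c = 1/2 ↦ 1
b = 1, c = 1 ↦ 1
Every assignment gives a value ≥ 1.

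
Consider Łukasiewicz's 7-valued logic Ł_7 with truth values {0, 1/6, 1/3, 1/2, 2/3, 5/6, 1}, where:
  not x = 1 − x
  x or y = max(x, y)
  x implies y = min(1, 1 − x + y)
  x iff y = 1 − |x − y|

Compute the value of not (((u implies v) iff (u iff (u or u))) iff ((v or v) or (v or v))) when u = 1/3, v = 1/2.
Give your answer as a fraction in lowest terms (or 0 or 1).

u implies v = 1/3 implies 1/2 = 1
u or u = 1/3 or 1/3 = 1/3
u iff (u or u) = 1/3 iff 1/3 = 1
(u implies v) iff (u iff (u or u)) = 1 iff 1 = 1
v or v = 1/2 or 1/2 = 1/2
v or v = 1/2 or 1/2 = 1/2
(v or v) or (v or v) = 1/2 or 1/2 = 1/2
((u implies v) iff (u iff (u or u))) iff ((v or v) or (v or v)) = 1 iff 1/2 = 1/2
not (((u implies v) iff (u iff (u or u))) iff ((v or v) or (v or v))) = not 1/2 = 1/2

1/2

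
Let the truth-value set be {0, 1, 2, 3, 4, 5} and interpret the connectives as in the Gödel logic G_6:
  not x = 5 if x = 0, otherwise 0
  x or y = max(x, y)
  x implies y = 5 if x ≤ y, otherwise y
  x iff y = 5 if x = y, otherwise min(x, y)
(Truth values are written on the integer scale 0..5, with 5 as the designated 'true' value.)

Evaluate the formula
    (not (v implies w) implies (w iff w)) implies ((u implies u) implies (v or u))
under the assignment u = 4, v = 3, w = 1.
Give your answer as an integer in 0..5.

v implies w = 3 implies 1 = 1
not (v implies w) = not 1 = 0
w iff w = 1 iff 1 = 5
not (v implies w) implies (w iff w) = 0 implies 5 = 5
u implies u = 4 implies 4 = 5
v or u = 3 or 4 = 4
(u implies u) implies (v or u) = 5 implies 4 = 4
(not (v implies w) implies (w iff w)) implies ((u implies u) implies (v or u)) = 5 implies 4 = 4

4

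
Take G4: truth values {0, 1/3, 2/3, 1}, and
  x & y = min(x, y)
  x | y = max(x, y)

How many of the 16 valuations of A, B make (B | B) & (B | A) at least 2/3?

A = 0, B = 0 ↦ 0  <
A = 0, B = 1/3 ↦ 1/3  <
A = 0, B = 2/3 ↦ 2/3  ≥
A = 0, B = 1 ↦ 1  ≥
A = 1/3, B = 0 ↦ 0  <
A = 1/3, B = 1/3 ↦ 1/3  <
A = 1/3, B = 2/3 ↦ 2/3  ≥
A = 1/3, B = 1 ↦ 1  ≥
A = 2/3, B = 0 ↦ 0  <
A = 2/3, B = 1/3 ↦ 1/3  <
A = 2/3, B = 2/3 ↦ 2/3  ≥
A = 2/3, B = 1 ↦ 1  ≥
A = 1, B = 0 ↦ 0  <
A = 1, B = 1/3 ↦ 1/3  <
A = 1, B = 2/3 ↦ 2/3  ≥
A = 1, B = 1 ↦ 1  ≥
So 8 of the 16 assignments meet the threshold.

8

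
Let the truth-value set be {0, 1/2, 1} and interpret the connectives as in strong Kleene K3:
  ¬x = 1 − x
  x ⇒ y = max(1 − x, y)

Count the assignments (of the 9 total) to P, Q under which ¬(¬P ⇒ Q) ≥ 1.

P = 0, Q = 0 ↦ 1  ≥
P = 0, Q = 1/2 ↦ 1/2  <
P = 0, Q = 1 ↦ 0  <
P = 1/2, Q = 0 ↦ 1/2  <
P = 1/2, Q = 1/2 ↦ 1/2  <
P = 1/2, Q = 1 ↦ 0  <
P = 1, Q = 0 ↦ 0  <
P = 1, Q = 1/2 ↦ 0  <
P = 1, Q = 1 ↦ 0  <
So 1 of the 9 assignments meets the threshold.

1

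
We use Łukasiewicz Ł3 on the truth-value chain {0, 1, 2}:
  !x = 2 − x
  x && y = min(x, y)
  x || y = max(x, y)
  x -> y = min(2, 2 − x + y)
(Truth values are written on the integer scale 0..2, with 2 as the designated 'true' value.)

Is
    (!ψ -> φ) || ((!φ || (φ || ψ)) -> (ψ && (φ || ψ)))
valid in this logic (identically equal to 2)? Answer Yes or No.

Counterexample: take φ = 0, ψ = 0.
!ψ = !0 = 2
!ψ -> φ = 2 -> 0 = 0
!φ = !0 = 2
φ || ψ = 0 || 0 = 0
!φ || (φ || ψ) = 2 || 0 = 2
φ || ψ = 0 || 0 = 0
ψ && (φ || ψ) = 0 && 0 = 0
(!φ || (φ || ψ)) -> (ψ && (φ || ψ)) = 2 -> 0 = 0
(!ψ -> φ) || ((!φ || (φ || ψ)) -> (ψ && (φ || ψ))) = 0 || 0 = 0
This gives 0 ≠ 2.

No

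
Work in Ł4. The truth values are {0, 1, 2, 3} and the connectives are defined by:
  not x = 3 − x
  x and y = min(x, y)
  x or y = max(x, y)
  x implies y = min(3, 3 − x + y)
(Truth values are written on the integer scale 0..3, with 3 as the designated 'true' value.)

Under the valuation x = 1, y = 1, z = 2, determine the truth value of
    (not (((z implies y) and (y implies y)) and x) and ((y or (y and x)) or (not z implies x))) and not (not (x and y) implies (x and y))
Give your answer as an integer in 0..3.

z implies y = 2 implies 1 = 2
y implies y = 1 implies 1 = 3
(z implies y) and (y implies y) = 2 and 3 = 2
((z implies y) and (y implies y)) and x = 2 and 1 = 1
not (((z implies y) and (y implies y)) and x) = not 1 = 2
y and x = 1 and 1 = 1
y or (y and x) = 1 or 1 = 1
not z = not 2 = 1
not z implies x = 1 implies 1 = 3
(y or (y and x)) or (not z implies x) = 1 or 3 = 3
not (((z implies y) and (y implies y)) and x) and ((y or (y and x)) or (not z implies x)) = 2 and 3 = 2
x and y = 1 and 1 = 1
not (x and y) = not 1 = 2
x and y = 1 and 1 = 1
not (x and y) implies (x and y) = 2 implies 1 = 2
not (not (x and y) implies (x and y)) = not 2 = 1
(not (((z implies y) and (y implies y)) and x) and ((y or (y and x)) or (not z implies x))) and not (not (x and y) implies (x and y)) = 2 and 1 = 1

1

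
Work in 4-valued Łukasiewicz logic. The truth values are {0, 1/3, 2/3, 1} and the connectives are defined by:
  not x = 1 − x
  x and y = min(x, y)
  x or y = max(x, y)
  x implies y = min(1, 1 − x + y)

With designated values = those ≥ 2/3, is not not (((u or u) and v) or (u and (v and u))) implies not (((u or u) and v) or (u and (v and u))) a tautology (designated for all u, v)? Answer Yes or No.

Counterexample: take u = 1, v = 1.
u or u = 1 or 1 = 1
(u or u) and v = 1 and 1 = 1
v and u = 1 and 1 = 1
u and (v and u) = 1 and 1 = 1
((u or u) and v) or (u and (v and u)) = 1 or 1 = 1
not (((u or u) and v) or (u and (v and u))) = not 1 = 0
not not (((u or u) and v) or (u and (v and u))) = not 0 = 1
not (((u or u) and v) or (u and (v and u))) = not 1 = 0
not not (((u or u) and v) or (u and (v and u))) implies not (((u or u) and v) or (u and (v and u))) = 1 implies 0 = 0
This gives 0, which is below 2/3.

No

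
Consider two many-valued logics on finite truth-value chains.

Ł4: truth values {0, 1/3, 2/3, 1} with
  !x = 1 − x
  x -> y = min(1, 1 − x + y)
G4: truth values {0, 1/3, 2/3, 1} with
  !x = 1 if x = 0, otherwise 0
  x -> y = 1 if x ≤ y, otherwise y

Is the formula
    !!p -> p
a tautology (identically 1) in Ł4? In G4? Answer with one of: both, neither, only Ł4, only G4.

In Ł4: every assignment gives 1 — tautology.
In G4: at p = 1/3 the value is 1/3 — not a tautology.

only Ł4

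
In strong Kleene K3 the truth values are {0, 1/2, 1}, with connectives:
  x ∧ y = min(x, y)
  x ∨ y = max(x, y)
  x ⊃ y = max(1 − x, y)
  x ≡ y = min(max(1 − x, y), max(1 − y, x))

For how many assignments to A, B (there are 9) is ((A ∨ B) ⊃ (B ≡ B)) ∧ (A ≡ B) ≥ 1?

A = 0, B = 0 ↦ 1  ≥
A = 0, B = 1/2 ↦ 1/2  <
A = 0, B = 1 ↦ 0  <
A = 1/2, B = 0 ↦ 1/2  <
A = 1/2, B = 1/2 ↦ 1/2  <
A = 1/2, B = 1 ↦ 1/2  <
A = 1, B = 0 ↦ 0  <
A = 1, B = 1/2 ↦ 1/2  <
A = 1, B = 1 ↦ 1  ≥
So 2 of the 9 assignments meet the threshold.

2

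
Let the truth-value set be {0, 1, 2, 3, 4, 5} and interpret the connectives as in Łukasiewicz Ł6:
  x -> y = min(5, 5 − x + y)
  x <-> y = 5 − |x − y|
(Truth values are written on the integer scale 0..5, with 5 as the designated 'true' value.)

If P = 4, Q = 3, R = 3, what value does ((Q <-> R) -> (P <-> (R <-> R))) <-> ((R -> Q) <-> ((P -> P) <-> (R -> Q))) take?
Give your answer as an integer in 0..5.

4

Q <-> R = 3 <-> 3 = 5
R <-> R = 3 <-> 3 = 5
P <-> (R <-> R) = 4 <-> 5 = 4
(Q <-> R) -> (P <-> (R <-> R)) = 5 -> 4 = 4
R -> Q = 3 -> 3 = 5
P -> P = 4 -> 4 = 5
R -> Q = 3 -> 3 = 5
(P -> P) <-> (R -> Q) = 5 <-> 5 = 5
(R -> Q) <-> ((P -> P) <-> (R -> Q)) = 5 <-> 5 = 5
((Q <-> R) -> (P <-> (R <-> R))) <-> ((R -> Q) <-> ((P -> P) <-> (R -> Q))) = 4 <-> 5 = 4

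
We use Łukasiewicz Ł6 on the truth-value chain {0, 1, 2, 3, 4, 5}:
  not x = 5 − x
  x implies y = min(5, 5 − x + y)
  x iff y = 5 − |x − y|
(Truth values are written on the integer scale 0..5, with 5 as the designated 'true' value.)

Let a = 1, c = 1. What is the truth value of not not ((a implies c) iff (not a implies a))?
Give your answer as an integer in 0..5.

2

a implies c = 1 implies 1 = 5
not a = not 1 = 4
not a implies a = 4 implies 1 = 2
(a implies c) iff (not a implies a) = 5 iff 2 = 2
not ((a implies c) iff (not a implies a)) = not 2 = 3
not not ((a implies c) iff (not a implies a)) = not 3 = 2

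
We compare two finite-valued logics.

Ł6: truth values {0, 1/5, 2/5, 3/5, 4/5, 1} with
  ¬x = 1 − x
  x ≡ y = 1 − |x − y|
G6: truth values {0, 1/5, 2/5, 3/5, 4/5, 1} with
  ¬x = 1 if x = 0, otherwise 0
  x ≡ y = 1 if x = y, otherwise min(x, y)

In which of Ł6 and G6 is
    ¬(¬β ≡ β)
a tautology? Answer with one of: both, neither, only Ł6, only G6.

only G6

In Ł6: at β = 1/5 the value is 3/5 — not a tautology.
In G6: every assignment gives 1 — tautology.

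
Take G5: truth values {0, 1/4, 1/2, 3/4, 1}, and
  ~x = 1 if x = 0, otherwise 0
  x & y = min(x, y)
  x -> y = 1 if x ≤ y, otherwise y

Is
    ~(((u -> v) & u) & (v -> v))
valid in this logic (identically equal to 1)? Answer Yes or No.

No

Counterexample: take u = 1/4, v = 1/4.
u -> v = 1/4 -> 1/4 = 1
(u -> v) & u = 1 & 1/4 = 1/4
v -> v = 1/4 -> 1/4 = 1
((u -> v) & u) & (v -> v) = 1/4 & 1 = 1/4
~(((u -> v) & u) & (v -> v)) = ~1/4 = 0
This gives 0 ≠ 1.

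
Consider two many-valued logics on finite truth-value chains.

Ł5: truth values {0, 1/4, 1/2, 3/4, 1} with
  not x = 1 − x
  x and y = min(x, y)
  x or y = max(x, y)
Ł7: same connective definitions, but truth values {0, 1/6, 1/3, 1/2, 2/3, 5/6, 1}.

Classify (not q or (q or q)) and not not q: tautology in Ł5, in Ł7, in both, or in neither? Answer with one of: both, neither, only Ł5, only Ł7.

neither

In Ł5: at q = 0 the value is 0 — not a tautology.
In Ł7: at q = 0 the value is 0 — not a tautology.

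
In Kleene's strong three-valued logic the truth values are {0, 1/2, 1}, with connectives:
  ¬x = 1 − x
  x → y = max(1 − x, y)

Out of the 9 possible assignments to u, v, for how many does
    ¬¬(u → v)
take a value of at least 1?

u = 0, v = 0 ↦ 1  ≥
u = 0, v = 1/2 ↦ 1  ≥
u = 0, v = 1 ↦ 1  ≥
u = 1/2, v = 0 ↦ 1/2  <
u = 1/2, v = 1/2 ↦ 1/2  <
u = 1/2, v = 1 ↦ 1  ≥
u = 1, v = 0 ↦ 0  <
u = 1, v = 1/2 ↦ 1/2  <
u = 1, v = 1 ↦ 1  ≥
So 5 of the 9 assignments meet the threshold.

5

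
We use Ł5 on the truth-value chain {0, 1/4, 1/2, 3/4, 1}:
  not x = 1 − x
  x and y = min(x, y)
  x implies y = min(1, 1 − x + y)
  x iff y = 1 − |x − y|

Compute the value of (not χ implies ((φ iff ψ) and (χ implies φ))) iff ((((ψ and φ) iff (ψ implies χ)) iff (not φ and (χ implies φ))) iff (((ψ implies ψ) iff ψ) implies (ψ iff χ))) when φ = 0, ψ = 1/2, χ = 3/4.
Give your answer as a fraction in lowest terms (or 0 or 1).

not χ = not 3/4 = 1/4
φ iff ψ = 0 iff 1/2 = 1/2
χ implies φ = 3/4 implies 0 = 1/4
(φ iff ψ) and (χ implies φ) = 1/2 and 1/4 = 1/4
not χ implies ((φ iff ψ) and (χ implies φ)) = 1/4 implies 1/4 = 1
ψ and φ = 1/2 and 0 = 0
ψ implies χ = 1/2 implies 3/4 = 1
(ψ and φ) iff (ψ implies χ) = 0 iff 1 = 0
not φ = not 0 = 1
χ implies φ = 3/4 implies 0 = 1/4
not φ and (χ implies φ) = 1 and 1/4 = 1/4
((ψ and φ) iff (ψ implies χ)) iff (not φ and (χ implies φ)) = 0 iff 1/4 = 3/4
ψ implies ψ = 1/2 implies 1/2 = 1
(ψ implies ψ) iff ψ = 1 iff 1/2 = 1/2
ψ iff χ = 1/2 iff 3/4 = 3/4
((ψ implies ψ) iff ψ) implies (ψ iff χ) = 1/2 implies 3/4 = 1
(((ψ and φ) iff (ψ implies χ)) iff (not φ and (χ implies φ))) iff (((ψ implies ψ) iff ψ) implies (ψ iff χ)) = 3/4 iff 1 = 3/4
(not χ implies ((φ iff ψ) and (χ implies φ))) iff ((((ψ and φ) iff (ψ implies χ)) iff (not φ and (χ implies φ))) iff (((ψ implies ψ) iff ψ) implies (ψ iff χ))) = 1 iff 3/4 = 3/4

3/4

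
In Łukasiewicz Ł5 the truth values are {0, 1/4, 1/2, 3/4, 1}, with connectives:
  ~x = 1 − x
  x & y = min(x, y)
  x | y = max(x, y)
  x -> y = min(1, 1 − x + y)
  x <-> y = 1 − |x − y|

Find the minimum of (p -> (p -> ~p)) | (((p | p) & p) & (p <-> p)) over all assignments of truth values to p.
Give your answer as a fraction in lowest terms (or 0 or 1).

Take p = 3/4:
~p = ~3/4 = 1/4
p -> ~p = 3/4 -> 1/4 = 1/2
p -> (p -> ~p) = 3/4 -> 1/2 = 3/4
p | p = 3/4 | 3/4 = 3/4
(p | p) & p = 3/4 & 3/4 = 3/4
p <-> p = 3/4 <-> 3/4 = 1
((p | p) & p) & (p <-> p) = 3/4 & 1 = 3/4
(p -> (p -> ~p)) | (((p | p) & p) & (p <-> p)) = 3/4 | 3/4 = 3/4
No assignment yields a value below 3/4, so this is the minimum.

3/4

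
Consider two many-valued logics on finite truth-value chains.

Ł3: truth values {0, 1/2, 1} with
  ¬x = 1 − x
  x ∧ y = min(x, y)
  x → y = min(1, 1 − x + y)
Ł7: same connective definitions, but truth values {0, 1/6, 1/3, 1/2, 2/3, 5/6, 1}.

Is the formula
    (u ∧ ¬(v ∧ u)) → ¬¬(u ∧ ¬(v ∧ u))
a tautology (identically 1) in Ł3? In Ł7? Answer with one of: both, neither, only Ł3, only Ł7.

In Ł3: every assignment gives 1 — tautology.
In Ł7: every assignment gives 1 — tautology.

both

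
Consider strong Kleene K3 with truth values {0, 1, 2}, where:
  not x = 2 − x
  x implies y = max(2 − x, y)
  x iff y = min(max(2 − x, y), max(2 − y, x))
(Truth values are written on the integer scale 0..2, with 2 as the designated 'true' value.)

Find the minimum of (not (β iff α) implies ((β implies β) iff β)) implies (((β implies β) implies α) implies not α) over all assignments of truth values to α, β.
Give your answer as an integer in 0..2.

0

Take α = 2, β = 2:
β iff α = 2 iff 2 = 2
not (β iff α) = not 2 = 0
β implies β = 2 implies 2 = 2
(β implies β) iff β = 2 iff 2 = 2
not (β iff α) implies ((β implies β) iff β) = 0 implies 2 = 2
β implies β = 2 implies 2 = 2
(β implies β) implies α = 2 implies 2 = 2
not α = not 2 = 0
((β implies β) implies α) implies not α = 2 implies 0 = 0
(not (β iff α) implies ((β implies β) iff β)) implies (((β implies β) implies α) implies not α) = 2 implies 0 = 0
No assignment yields a value below 0, so this is the minimum.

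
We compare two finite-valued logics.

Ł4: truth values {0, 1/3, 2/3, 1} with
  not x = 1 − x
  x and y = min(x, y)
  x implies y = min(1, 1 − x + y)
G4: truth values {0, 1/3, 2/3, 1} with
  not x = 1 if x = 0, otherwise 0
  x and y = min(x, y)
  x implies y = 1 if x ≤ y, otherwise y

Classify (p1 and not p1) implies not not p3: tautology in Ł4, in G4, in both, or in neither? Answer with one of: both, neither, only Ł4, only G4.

only G4

In Ł4: at p1 = 1/3, p3 = 0 the value is 2/3 — not a tautology.
In G4: every assignment gives 1 — tautology.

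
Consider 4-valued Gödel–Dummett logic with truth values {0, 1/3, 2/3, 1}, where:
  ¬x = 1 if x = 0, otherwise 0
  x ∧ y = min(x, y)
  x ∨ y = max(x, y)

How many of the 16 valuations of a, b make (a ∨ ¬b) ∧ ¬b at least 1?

4

a = 0, b = 0 ↦ 1  ≥
a = 0, b = 1/3 ↦ 0  <
a = 0, b = 2/3 ↦ 0  <
a = 0, b = 1 ↦ 0  <
a = 1/3, b = 0 ↦ 1  ≥
a = 1/3, b = 1/3 ↦ 0  <
a = 1/3, b = 2/3 ↦ 0  <
a = 1/3, b = 1 ↦ 0  <
a = 2/3, b = 0 ↦ 1  ≥
a = 2/3, b = 1/3 ↦ 0  <
a = 2/3, b = 2/3 ↦ 0  <
a = 2/3, b = 1 ↦ 0  <
a = 1, b = 0 ↦ 1  ≥
a = 1, b = 1/3 ↦ 0  <
a = 1, b = 2/3 ↦ 0  <
a = 1, b = 1 ↦ 0  <
So 4 of the 16 assignments meet the threshold.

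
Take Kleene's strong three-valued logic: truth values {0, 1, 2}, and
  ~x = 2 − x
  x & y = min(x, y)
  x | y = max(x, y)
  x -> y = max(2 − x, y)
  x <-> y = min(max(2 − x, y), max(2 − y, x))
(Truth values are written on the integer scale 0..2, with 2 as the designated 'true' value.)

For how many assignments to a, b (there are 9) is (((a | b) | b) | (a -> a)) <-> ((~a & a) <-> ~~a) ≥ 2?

3

a = 0, b = 0 ↦ 2  ≥
a = 0, b = 1 ↦ 2  ≥
a = 0, b = 2 ↦ 2  ≥
a = 1, b = 0 ↦ 1  <
a = 1, b = 1 ↦ 1  <
a = 1, b = 2 ↦ 1  <
a = 2, b = 0 ↦ 0  <
a = 2, b = 1 ↦ 0  <
a = 2, b = 2 ↦ 0  <
So 3 of the 9 assignments meet the threshold.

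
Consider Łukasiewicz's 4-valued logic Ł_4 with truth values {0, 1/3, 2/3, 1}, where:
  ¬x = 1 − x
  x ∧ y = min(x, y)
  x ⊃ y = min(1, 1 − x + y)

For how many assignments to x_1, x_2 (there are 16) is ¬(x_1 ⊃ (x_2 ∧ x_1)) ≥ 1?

x_1 = 0, x_2 = 0 ↦ 0  <
x_1 = 0, x_2 = 1/3 ↦ 0  <
x_1 = 0, x_2 = 2/3 ↦ 0  <
x_1 = 0, x_2 = 1 ↦ 0  <
x_1 = 1/3, x_2 = 0 ↦ 1/3  <
x_1 = 1/3, x_2 = 1/3 ↦ 0  <
x_1 = 1/3, x_2 = 2/3 ↦ 0  <
x_1 = 1/3, x_2 = 1 ↦ 0  <
x_1 = 2/3, x_2 = 0 ↦ 2/3  <
x_1 = 2/3, x_2 = 1/3 ↦ 1/3  <
x_1 = 2/3, x_2 = 2/3 ↦ 0  <
x_1 = 2/3, x_2 = 1 ↦ 0  <
x_1 = 1, x_2 = 0 ↦ 1  ≥
x_1 = 1, x_2 = 1/3 ↦ 2/3  <
x_1 = 1, x_2 = 2/3 ↦ 1/3  <
x_1 = 1, x_2 = 1 ↦ 0  <
So 1 of the 16 assignments meets the threshold.

1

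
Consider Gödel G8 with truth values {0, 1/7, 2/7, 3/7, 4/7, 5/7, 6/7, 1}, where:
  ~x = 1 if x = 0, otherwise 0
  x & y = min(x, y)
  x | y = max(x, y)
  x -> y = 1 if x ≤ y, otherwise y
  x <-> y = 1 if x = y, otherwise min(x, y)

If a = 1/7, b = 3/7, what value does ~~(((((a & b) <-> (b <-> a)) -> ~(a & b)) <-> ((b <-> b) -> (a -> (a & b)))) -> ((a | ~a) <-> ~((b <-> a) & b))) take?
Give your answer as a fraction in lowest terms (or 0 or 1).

1

a & b = 1/7 & 3/7 = 1/7
b <-> a = 3/7 <-> 1/7 = 1/7
(a & b) <-> (b <-> a) = 1/7 <-> 1/7 = 1
a & b = 1/7 & 3/7 = 1/7
~(a & b) = ~1/7 = 0
((a & b) <-> (b <-> a)) -> ~(a & b) = 1 -> 0 = 0
b <-> b = 3/7 <-> 3/7 = 1
a & b = 1/7 & 3/7 = 1/7
a -> (a & b) = 1/7 -> 1/7 = 1
(b <-> b) -> (a -> (a & b)) = 1 -> 1 = 1
(((a & b) <-> (b <-> a)) -> ~(a & b)) <-> ((b <-> b) -> (a -> (a & b))) = 0 <-> 1 = 0
~a = ~1/7 = 0
a | ~a = 1/7 | 0 = 1/7
b <-> a = 3/7 <-> 1/7 = 1/7
(b <-> a) & b = 1/7 & 3/7 = 1/7
~((b <-> a) & b) = ~1/7 = 0
(a | ~a) <-> ~((b <-> a) & b) = 1/7 <-> 0 = 0
((((a & b) <-> (b <-> a)) -> ~(a & b)) <-> ((b <-> b) -> (a -> (a & b)))) -> ((a | ~a) <-> ~((b <-> a) & b)) = 0 -> 0 = 1
~(((((a & b) <-> (b <-> a)) -> ~(a & b)) <-> ((b <-> b) -> (a -> (a & b)))) -> ((a | ~a) <-> ~((b <-> a) & b))) = ~1 = 0
~~(((((a & b) <-> (b <-> a)) -> ~(a & b)) <-> ((b <-> b) -> (a -> (a & b)))) -> ((a | ~a) <-> ~((b <-> a) & b))) = ~0 = 1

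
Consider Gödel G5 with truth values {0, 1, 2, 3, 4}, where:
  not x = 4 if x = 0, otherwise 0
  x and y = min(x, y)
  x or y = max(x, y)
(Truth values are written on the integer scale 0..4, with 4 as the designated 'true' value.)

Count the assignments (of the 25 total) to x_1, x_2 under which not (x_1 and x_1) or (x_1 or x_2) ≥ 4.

value 4: 13 assignments (counts)
value 3: 6 assignments
value 2: 4 assignments
value 1: 2 assignments
So 13 of the 25 assignments meet the threshold.

13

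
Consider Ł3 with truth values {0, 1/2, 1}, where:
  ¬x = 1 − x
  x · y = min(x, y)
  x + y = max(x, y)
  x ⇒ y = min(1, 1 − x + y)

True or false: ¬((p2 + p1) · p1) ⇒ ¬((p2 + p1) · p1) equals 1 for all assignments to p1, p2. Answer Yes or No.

Yes

p1 = 0, p2 = 0 ↦ 1
p1 = 0, p2 = 1/2 ↦ 1
p1 = 0, p2 = 1 ↦ 1
p1 = 1/2, p2 = 0 ↦ 1
p1 = 1/2, p2 = 1/2 ↦ 1
p1 = 1/2, p2 = 1 ↦ 1
p1 = 1, p2 = 0 ↦ 1
p1 = 1, p2 = 1/2 ↦ 1
p1 = 1, p2 = 1 ↦ 1
Every assignment gives a value ≥ 1.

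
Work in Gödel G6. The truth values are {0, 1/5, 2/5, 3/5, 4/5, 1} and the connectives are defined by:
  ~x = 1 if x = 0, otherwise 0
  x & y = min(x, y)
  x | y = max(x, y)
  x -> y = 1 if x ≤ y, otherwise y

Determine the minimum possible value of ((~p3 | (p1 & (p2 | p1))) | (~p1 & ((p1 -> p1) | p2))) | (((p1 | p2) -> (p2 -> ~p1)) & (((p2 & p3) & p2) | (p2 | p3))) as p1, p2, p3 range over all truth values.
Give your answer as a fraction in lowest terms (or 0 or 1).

1/5

Take p1 = 1/5, p2 = 0, p3 = 1/5:
~p3 = ~1/5 = 0
p2 | p1 = 0 | 1/5 = 1/5
p1 & (p2 | p1) = 1/5 & 1/5 = 1/5
~p3 | (p1 & (p2 | p1)) = 0 | 1/5 = 1/5
~p1 = ~1/5 = 0
p1 -> p1 = 1/5 -> 1/5 = 1
(p1 -> p1) | p2 = 1 | 0 = 1
~p1 & ((p1 -> p1) | p2) = 0 & 1 = 0
(~p3 | (p1 & (p2 | p1))) | (~p1 & ((p1 -> p1) | p2)) = 1/5 | 0 = 1/5
p1 | p2 = 1/5 | 0 = 1/5
~p1 = ~1/5 = 0
p2 -> ~p1 = 0 -> 0 = 1
(p1 | p2) -> (p2 -> ~p1) = 1/5 -> 1 = 1
p2 & p3 = 0 & 1/5 = 0
(p2 & p3) & p2 = 0 & 0 = 0
p2 | p3 = 0 | 1/5 = 1/5
((p2 & p3) & p2) | (p2 | p3) = 0 | 1/5 = 1/5
((p1 | p2) -> (p2 -> ~p1)) & (((p2 & p3) & p2) | (p2 | p3)) = 1 & 1/5 = 1/5
((~p3 | (p1 & (p2 | p1))) | (~p1 & ((p1 -> p1) | p2))) | (((p1 | p2) -> (p2 -> ~p1)) & (((p2 & p3) & p2) | (p2 | p3))) = 1/5 | 1/5 = 1/5
No assignment yields a value below 1/5, so this is the minimum.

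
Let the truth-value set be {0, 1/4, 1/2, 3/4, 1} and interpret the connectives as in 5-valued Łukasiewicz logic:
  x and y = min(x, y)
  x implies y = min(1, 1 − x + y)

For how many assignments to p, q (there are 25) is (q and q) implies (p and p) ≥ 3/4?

value 1: 15 assignments (counts)
value 3/4: 4 assignments (counts)
value 1/2: 3 assignments
value 1/4: 2 assignments
value 0: 1 assignment
So 19 of the 25 assignments meet the threshold.

19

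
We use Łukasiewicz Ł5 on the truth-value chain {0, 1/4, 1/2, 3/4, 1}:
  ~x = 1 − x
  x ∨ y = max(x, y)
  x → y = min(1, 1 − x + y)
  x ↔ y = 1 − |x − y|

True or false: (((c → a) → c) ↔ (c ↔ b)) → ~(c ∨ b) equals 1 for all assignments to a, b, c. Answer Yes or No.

Counterexample: take a = 0, b = 1/4, c = 1/2.
c → a = 1/2 → 0 = 1/2
(c → a) → c = 1/2 → 1/2 = 1
c ↔ b = 1/2 ↔ 1/4 = 3/4
((c → a) → c) ↔ (c ↔ b) = 1 ↔ 3/4 = 3/4
c ∨ b = 1/2 ∨ 1/4 = 1/2
~(c ∨ b) = ~1/2 = 1/2
(((c → a) → c) ↔ (c ↔ b)) → ~(c ∨ b) = 3/4 → 1/2 = 3/4
This gives 3/4 ≠ 1.

No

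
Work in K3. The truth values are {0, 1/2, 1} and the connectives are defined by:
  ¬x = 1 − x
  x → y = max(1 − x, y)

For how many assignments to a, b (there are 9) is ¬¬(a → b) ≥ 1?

5

a = 0, b = 0 ↦ 1  ≥
a = 0, b = 1/2 ↦ 1  ≥
a = 0, b = 1 ↦ 1  ≥
a = 1/2, b = 0 ↦ 1/2  <
a = 1/2, b = 1/2 ↦ 1/2  <
a = 1/2, b = 1 ↦ 1  ≥
a = 1, b = 0 ↦ 0  <
a = 1, b = 1/2 ↦ 1/2  <
a = 1, b = 1 ↦ 1  ≥
So 5 of the 9 assignments meet the threshold.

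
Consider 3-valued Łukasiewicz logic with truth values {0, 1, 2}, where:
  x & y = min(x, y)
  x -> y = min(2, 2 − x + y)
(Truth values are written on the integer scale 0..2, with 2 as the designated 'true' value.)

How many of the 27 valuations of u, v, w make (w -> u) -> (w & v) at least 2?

8

value 2: 8 assignments (counts)
value 1: 7 assignments
value 0: 12 assignments
So 8 of the 27 assignments meet the threshold.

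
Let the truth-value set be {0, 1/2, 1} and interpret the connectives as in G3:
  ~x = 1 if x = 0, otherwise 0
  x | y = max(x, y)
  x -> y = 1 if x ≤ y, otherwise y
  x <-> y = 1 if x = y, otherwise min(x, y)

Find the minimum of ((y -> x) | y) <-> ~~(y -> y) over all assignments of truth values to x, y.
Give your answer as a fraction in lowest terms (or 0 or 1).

1/2

Take x = 0, y = 1/2:
y -> x = 1/2 -> 0 = 0
(y -> x) | y = 0 | 1/2 = 1/2
y -> y = 1/2 -> 1/2 = 1
~(y -> y) = ~1 = 0
~~(y -> y) = ~0 = 1
((y -> x) | y) <-> ~~(y -> y) = 1/2 <-> 1 = 1/2
No assignment yields a value below 1/2, so this is the minimum.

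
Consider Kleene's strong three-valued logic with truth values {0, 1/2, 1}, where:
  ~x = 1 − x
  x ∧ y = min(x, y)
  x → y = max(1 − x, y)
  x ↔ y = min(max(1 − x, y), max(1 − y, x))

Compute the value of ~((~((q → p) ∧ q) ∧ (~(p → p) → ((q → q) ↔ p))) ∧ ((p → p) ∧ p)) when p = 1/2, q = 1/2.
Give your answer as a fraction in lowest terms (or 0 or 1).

q → p = 1/2 → 1/2 = 1/2
(q → p) ∧ q = 1/2 ∧ 1/2 = 1/2
~((q → p) ∧ q) = ~1/2 = 1/2
p → p = 1/2 → 1/2 = 1/2
~(p → p) = ~1/2 = 1/2
q → q = 1/2 → 1/2 = 1/2
(q → q) ↔ p = 1/2 ↔ 1/2 = 1/2
~(p → p) → ((q → q) ↔ p) = 1/2 → 1/2 = 1/2
~((q → p) ∧ q) ∧ (~(p → p) → ((q → q) ↔ p)) = 1/2 ∧ 1/2 = 1/2
p → p = 1/2 → 1/2 = 1/2
(p → p) ∧ p = 1/2 ∧ 1/2 = 1/2
(~((q → p) ∧ q) ∧ (~(p → p) → ((q → q) ↔ p))) ∧ ((p → p) ∧ p) = 1/2 ∧ 1/2 = 1/2
~((~((q → p) ∧ q) ∧ (~(p → p) → ((q → q) ↔ p))) ∧ ((p → p) ∧ p)) = ~1/2 = 1/2

1/2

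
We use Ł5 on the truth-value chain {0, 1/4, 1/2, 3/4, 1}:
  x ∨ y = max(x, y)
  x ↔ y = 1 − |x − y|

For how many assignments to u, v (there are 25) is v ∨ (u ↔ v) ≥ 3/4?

18

value 1: 9 assignments (counts)
value 3/4: 9 assignments (counts)
value 1/2: 4 assignments
value 1/4: 2 assignments
value 0: 1 assignment
So 18 of the 25 assignments meet the threshold.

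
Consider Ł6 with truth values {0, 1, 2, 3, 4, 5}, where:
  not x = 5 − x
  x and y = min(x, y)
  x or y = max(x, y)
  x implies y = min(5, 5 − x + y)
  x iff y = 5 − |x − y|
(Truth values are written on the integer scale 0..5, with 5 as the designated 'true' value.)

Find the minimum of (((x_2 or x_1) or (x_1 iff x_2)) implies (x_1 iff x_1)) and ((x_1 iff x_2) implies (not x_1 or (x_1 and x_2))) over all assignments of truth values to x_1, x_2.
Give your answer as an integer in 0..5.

Take x_1 = 2, x_2 = 2:
x_2 or x_1 = 2 or 2 = 2
x_1 iff x_2 = 2 iff 2 = 5
(x_2 or x_1) or (x_1 iff x_2) = 2 or 5 = 5
x_1 iff x_1 = 2 iff 2 = 5
((x_2 or x_1) or (x_1 iff x_2)) implies (x_1 iff x_1) = 5 implies 5 = 5
x_1 iff x_2 = 2 iff 2 = 5
not x_1 = not 2 = 3
x_1 and x_2 = 2 and 2 = 2
not x_1 or (x_1 and x_2) = 3 or 2 = 3
(x_1 iff x_2) implies (not x_1 or (x_1 and x_2)) = 5 implies 3 = 3
(((x_2 or x_1) or (x_1 iff x_2)) implies (x_1 iff x_1)) and ((x_1 iff x_2) implies (not x_1 or (x_1 and x_2))) = 5 and 3 = 3
No assignment yields a value below 3, so this is the minimum.

3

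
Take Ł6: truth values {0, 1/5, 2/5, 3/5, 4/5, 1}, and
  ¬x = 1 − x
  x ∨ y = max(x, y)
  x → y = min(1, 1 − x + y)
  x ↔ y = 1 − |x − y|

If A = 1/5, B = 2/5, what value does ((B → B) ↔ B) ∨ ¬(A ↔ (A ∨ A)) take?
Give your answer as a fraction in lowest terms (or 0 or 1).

B → B = 2/5 → 2/5 = 1
(B → B) ↔ B = 1 ↔ 2/5 = 2/5
A ∨ A = 1/5 ∨ 1/5 = 1/5
A ↔ (A ∨ A) = 1/5 ↔ 1/5 = 1
¬(A ↔ (A ∨ A)) = ¬1 = 0
((B → B) ↔ B) ∨ ¬(A ↔ (A ∨ A)) = 2/5 ∨ 0 = 2/5

2/5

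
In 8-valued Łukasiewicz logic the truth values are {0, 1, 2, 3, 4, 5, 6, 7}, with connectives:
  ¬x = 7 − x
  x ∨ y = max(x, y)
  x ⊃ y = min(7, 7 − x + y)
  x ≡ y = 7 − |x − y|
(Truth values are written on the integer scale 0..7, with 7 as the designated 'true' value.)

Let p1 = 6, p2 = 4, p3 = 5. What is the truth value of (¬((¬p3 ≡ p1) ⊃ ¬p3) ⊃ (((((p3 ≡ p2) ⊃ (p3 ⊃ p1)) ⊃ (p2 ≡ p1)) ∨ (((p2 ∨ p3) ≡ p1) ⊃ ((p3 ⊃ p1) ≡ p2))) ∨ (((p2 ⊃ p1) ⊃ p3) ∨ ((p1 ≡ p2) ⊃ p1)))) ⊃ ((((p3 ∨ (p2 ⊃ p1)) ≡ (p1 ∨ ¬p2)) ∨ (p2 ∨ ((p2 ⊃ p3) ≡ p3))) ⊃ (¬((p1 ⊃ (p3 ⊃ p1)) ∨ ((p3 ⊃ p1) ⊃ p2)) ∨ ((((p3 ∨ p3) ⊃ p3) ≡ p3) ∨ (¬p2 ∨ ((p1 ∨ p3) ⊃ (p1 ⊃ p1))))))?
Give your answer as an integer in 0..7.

7

¬p3 = ¬5 = 2
¬p3 ≡ p1 = 2 ≡ 6 = 3
¬p3 = ¬5 = 2
(¬p3 ≡ p1) ⊃ ¬p3 = 3 ⊃ 2 = 6
¬((¬p3 ≡ p1) ⊃ ¬p3) = ¬6 = 1
p3 ≡ p2 = 5 ≡ 4 = 6
p3 ⊃ p1 = 5 ⊃ 6 = 7
(p3 ≡ p2) ⊃ (p3 ⊃ p1) = 6 ⊃ 7 = 7
p2 ≡ p1 = 4 ≡ 6 = 5
((p3 ≡ p2) ⊃ (p3 ⊃ p1)) ⊃ (p2 ≡ p1) = 7 ⊃ 5 = 5
p2 ∨ p3 = 4 ∨ 5 = 5
(p2 ∨ p3) ≡ p1 = 5 ≡ 6 = 6
p3 ⊃ p1 = 5 ⊃ 6 = 7
(p3 ⊃ p1) ≡ p2 = 7 ≡ 4 = 4
((p2 ∨ p3) ≡ p1) ⊃ ((p3 ⊃ p1) ≡ p2) = 6 ⊃ 4 = 5
(((p3 ≡ p2) ⊃ (p3 ⊃ p1)) ⊃ (p2 ≡ p1)) ∨ (((p2 ∨ p3) ≡ p1) ⊃ ((p3 ⊃ p1) ≡ p2)) = 5 ∨ 5 = 5
p2 ⊃ p1 = 4 ⊃ 6 = 7
(p2 ⊃ p1) ⊃ p3 = 7 ⊃ 5 = 5
p1 ≡ p2 = 6 ≡ 4 = 5
(p1 ≡ p2) ⊃ p1 = 5 ⊃ 6 = 7
((p2 ⊃ p1) ⊃ p3) ∨ ((p1 ≡ p2) ⊃ p1) = 5 ∨ 7 = 7
((((p3 ≡ p2) ⊃ (p3 ⊃ p1)) ⊃ (p2 ≡ p1)) ∨ (((p2 ∨ p3) ≡ p1) ⊃ ((p3 ⊃ p1) ≡ p2))) ∨ (((p2 ⊃ p1) ⊃ p3) ∨ ((p1 ≡ p2) ⊃ p1)) = 5 ∨ 7 = 7
¬((¬p3 ≡ p1) ⊃ ¬p3) ⊃ (((((p3 ≡ p2) ⊃ (p3 ⊃ p1)) ⊃ (p2 ≡ p1)) ∨ (((p2 ∨ p3) ≡ p1) ⊃ ((p3 ⊃ p1) ≡ p2))) ∨ (((p2 ⊃ p1) ⊃ p3) ∨ ((p1 ≡ p2) ⊃ p1))) = 1 ⊃ 7 = 7
p2 ⊃ p1 = 4 ⊃ 6 = 7
p3 ∨ (p2 ⊃ p1) = 5 ∨ 7 = 7
¬p2 = ¬4 = 3
p1 ∨ ¬p2 = 6 ∨ 3 = 6
(p3 ∨ (p2 ⊃ p1)) ≡ (p1 ∨ ¬p2) = 7 ≡ 6 = 6
p2 ⊃ p3 = 4 ⊃ 5 = 7
(p2 ⊃ p3) ≡ p3 = 7 ≡ 5 = 5
p2 ∨ ((p2 ⊃ p3) ≡ p3) = 4 ∨ 5 = 5
((p3 ∨ (p2 ⊃ p1)) ≡ (p1 ∨ ¬p2)) ∨ (p2 ∨ ((p2 ⊃ p3) ≡ p3)) = 6 ∨ 5 = 6
p3 ⊃ p1 = 5 ⊃ 6 = 7
p1 ⊃ (p3 ⊃ p1) = 6 ⊃ 7 = 7
p3 ⊃ p1 = 5 ⊃ 6 = 7
(p3 ⊃ p1) ⊃ p2 = 7 ⊃ 4 = 4
(p1 ⊃ (p3 ⊃ p1)) ∨ ((p3 ⊃ p1) ⊃ p2) = 7 ∨ 4 = 7
¬((p1 ⊃ (p3 ⊃ p1)) ∨ ((p3 ⊃ p1) ⊃ p2)) = ¬7 = 0
p3 ∨ p3 = 5 ∨ 5 = 5
(p3 ∨ p3) ⊃ p3 = 5 ⊃ 5 = 7
((p3 ∨ p3) ⊃ p3) ≡ p3 = 7 ≡ 5 = 5
¬p2 = ¬4 = 3
p1 ∨ p3 = 6 ∨ 5 = 6
p1 ⊃ p1 = 6 ⊃ 6 = 7
(p1 ∨ p3) ⊃ (p1 ⊃ p1) = 6 ⊃ 7 = 7
¬p2 ∨ ((p1 ∨ p3) ⊃ (p1 ⊃ p1)) = 3 ∨ 7 = 7
(((p3 ∨ p3) ⊃ p3) ≡ p3) ∨ (¬p2 ∨ ((p1 ∨ p3) ⊃ (p1 ⊃ p1))) = 5 ∨ 7 = 7
¬((p1 ⊃ (p3 ⊃ p1)) ∨ ((p3 ⊃ p1) ⊃ p2)) ∨ ((((p3 ∨ p3) ⊃ p3) ≡ p3) ∨ (¬p2 ∨ ((p1 ∨ p3) ⊃ (p1 ⊃ p1)))) = 0 ∨ 7 = 7
(((p3 ∨ (p2 ⊃ p1)) ≡ (p1 ∨ ¬p2)) ∨ (p2 ∨ ((p2 ⊃ p3) ≡ p3))) ⊃ (¬((p1 ⊃ (p3 ⊃ p1)) ∨ ((p3 ⊃ p1) ⊃ p2)) ∨ ((((p3 ∨ p3) ⊃ p3) ≡ p3) ∨ (¬p2 ∨ ((p1 ∨ p3) ⊃ (p1 ⊃ p1))))) = 6 ⊃ 7 = 7
(¬((¬p3 ≡ p1) ⊃ ¬p3) ⊃ (((((p3 ≡ p2) ⊃ (p3 ⊃ p1)) ⊃ (p2 ≡ p1)) ∨ (((p2 ∨ p3) ≡ p1) ⊃ ((p3 ⊃ p1) ≡ p2))) ∨ (((p2 ⊃ p1) ⊃ p3) ∨ ((p1 ≡ p2) ⊃ p1)))) ⊃ ((((p3 ∨ (p2 ⊃ p1)) ≡ (p1 ∨ ¬p2)) ∨ (p2 ∨ ((p2 ⊃ p3) ≡ p3))) ⊃ (¬((p1 ⊃ (p3 ⊃ p1)) ∨ ((p3 ⊃ p1) ⊃ p2)) ∨ ((((p3 ∨ p3) ⊃ p3) ≡ p3) ∨ (¬p2 ∨ ((p1 ∨ p3) ⊃ (p1 ⊃ p1)))))) = 7 ⊃ 7 = 7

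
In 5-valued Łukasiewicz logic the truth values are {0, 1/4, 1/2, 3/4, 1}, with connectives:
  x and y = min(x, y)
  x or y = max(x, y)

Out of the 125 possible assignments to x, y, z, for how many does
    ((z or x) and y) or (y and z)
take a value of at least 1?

value 1: 9 assignments (counts)
value 3/4: 23 assignments
value 1/2: 31 assignments
value 1/4: 33 assignments
value 0: 29 assignments
So 9 of the 125 assignments meet the threshold.

9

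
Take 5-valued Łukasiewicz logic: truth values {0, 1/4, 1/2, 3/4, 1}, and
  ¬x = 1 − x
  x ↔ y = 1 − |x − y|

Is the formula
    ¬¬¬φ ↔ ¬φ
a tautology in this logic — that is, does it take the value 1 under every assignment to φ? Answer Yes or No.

φ = 0 ↦ 1
φ = 1/4 ↦ 1
φ = 1/2 ↦ 1
φ = 3/4 ↦ 1
φ = 1 ↦ 1
Every assignment gives a value ≥ 1.

Yes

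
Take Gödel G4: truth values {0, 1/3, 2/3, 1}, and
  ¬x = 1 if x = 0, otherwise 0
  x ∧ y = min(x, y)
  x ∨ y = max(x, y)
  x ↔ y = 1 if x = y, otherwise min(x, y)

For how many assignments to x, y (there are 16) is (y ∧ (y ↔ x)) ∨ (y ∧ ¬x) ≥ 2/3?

x = 0, y = 0 ↦ 0  <
x = 0, y = 1/3 ↦ 1/3  <
x = 0, y = 2/3 ↦ 2/3  ≥
x = 0, y = 1 ↦ 1  ≥
x = 1/3, y = 0 ↦ 0  <
x = 1/3, y = 1/3 ↦ 1/3  <
x = 1/3, y = 2/3 ↦ 1/3  <
x = 1/3, y = 1 ↦ 1/3  <
x = 2/3, y = 0 ↦ 0  <
x = 2/3, y = 1/3 ↦ 1/3  <
x = 2/3, y = 2/3 ↦ 2/3  ≥
x = 2/3, y = 1 ↦ 2/3  ≥
x = 1, y = 0 ↦ 0  <
x = 1, y = 1/3 ↦ 1/3  <
x = 1, y = 2/3 ↦ 2/3  ≥
x = 1, y = 1 ↦ 1  ≥
So 6 of the 16 assignments meet the threshold.

6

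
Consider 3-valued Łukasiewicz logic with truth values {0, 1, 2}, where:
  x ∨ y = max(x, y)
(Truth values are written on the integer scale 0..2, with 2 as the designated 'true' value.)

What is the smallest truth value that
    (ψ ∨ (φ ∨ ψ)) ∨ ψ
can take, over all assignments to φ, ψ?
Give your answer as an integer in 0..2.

Take φ = 0, ψ = 0:
φ ∨ ψ = 0 ∨ 0 = 0
ψ ∨ (φ ∨ ψ) = 0 ∨ 0 = 0
(ψ ∨ (φ ∨ ψ)) ∨ ψ = 0 ∨ 0 = 0
No assignment yields a value below 0, so this is the minimum.

0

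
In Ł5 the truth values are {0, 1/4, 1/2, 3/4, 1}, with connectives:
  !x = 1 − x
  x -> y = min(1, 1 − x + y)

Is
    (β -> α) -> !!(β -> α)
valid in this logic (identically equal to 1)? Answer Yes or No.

At α = 3/4, β = 3/4, for instance:
β -> α = 3/4 -> 3/4 = 1
!(β -> α) = !1 = 0
!!(β -> α) = !0 = 1
(β -> α) -> !!(β -> α) = 1 -> 1 = 1
and checking the remaining 24 assignments likewise gives ≥ 1 in every case.

Yes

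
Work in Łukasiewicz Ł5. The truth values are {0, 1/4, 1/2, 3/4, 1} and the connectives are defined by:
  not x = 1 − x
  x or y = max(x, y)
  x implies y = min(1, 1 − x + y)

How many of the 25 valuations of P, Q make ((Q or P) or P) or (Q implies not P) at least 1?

22

value 1: 22 assignments (counts)
value 3/4: 3 assignments
So 22 of the 25 assignments meet the threshold.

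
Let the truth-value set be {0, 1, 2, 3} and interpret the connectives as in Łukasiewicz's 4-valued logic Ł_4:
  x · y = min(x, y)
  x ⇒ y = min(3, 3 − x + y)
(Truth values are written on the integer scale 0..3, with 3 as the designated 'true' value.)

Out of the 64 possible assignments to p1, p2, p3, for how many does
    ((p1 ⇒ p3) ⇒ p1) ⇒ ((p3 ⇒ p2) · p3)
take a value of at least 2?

40

value 3: 33 assignments (counts)
value 2: 7 assignments (counts)
value 1: 15 assignments
value 0: 9 assignments
So 40 of the 64 assignments meet the threshold.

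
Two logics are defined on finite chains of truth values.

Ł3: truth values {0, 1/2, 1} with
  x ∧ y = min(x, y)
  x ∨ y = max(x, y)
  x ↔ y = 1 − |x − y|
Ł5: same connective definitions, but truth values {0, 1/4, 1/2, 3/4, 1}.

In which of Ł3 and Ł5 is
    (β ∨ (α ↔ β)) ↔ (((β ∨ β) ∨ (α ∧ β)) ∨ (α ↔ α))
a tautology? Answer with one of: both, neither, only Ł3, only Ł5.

In Ł3: at α = 0, β = 1/2 the value is 1/2 — not a tautology.
In Ł5: at α = 0, β = 1/4 the value is 3/4 — not a tautology.

neither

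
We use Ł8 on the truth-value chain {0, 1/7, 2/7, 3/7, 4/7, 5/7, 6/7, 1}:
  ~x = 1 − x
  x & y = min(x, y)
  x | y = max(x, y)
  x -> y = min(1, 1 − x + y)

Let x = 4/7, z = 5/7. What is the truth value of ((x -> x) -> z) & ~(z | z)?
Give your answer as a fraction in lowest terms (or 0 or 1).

2/7

x -> x = 4/7 -> 4/7 = 1
(x -> x) -> z = 1 -> 5/7 = 5/7
z | z = 5/7 | 5/7 = 5/7
~(z | z) = ~5/7 = 2/7
((x -> x) -> z) & ~(z | z) = 5/7 & 2/7 = 2/7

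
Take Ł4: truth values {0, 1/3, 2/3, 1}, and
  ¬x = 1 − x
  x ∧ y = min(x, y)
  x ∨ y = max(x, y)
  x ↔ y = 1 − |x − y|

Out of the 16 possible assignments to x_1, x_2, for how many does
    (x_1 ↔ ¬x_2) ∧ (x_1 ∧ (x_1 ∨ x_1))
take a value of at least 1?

x_1 = 0, x_2 = 0 ↦ 0  <
x_1 = 0, x_2 = 1/3 ↦ 0  <
x_1 = 0, x_2 = 2/3 ↦ 0  <
x_1 = 0, x_2 = 1 ↦ 0  <
x_1 = 1/3, x_2 = 0 ↦ 1/3  <
x_1 = 1/3, x_2 = 1/3 ↦ 1/3  <
x_1 = 1/3, x_2 = 2/3 ↦ 1/3  <
x_1 = 1/3, x_2 = 1 ↦ 1/3  <
x_1 = 2/3, x_2 = 0 ↦ 2/3  <
x_1 = 2/3, x_2 = 1/3 ↦ 2/3  <
x_1 = 2/3, x_2 = 2/3 ↦ 2/3  <
x_1 = 2/3, x_2 = 1 ↦ 1/3  <
x_1 = 1, x_2 = 0 ↦ 1  ≥
x_1 = 1, x_2 = 1/3 ↦ 2/3  <
x_1 = 1, x_2 = 2/3 ↦ 1/3  <
x_1 = 1, x_2 = 1 ↦ 0  <
So 1 of the 16 assignments meets the threshold.

1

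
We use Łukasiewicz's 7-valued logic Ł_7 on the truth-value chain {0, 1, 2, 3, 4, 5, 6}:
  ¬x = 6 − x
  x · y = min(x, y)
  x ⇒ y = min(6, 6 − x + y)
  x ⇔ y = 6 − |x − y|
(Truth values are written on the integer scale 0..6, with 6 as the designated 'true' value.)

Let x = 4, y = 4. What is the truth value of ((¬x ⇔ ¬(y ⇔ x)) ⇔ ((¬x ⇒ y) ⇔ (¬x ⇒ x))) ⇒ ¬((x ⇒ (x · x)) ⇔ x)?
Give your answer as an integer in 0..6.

4

¬x = ¬4 = 2
y ⇔ x = 4 ⇔ 4 = 6
¬(y ⇔ x) = ¬6 = 0
¬x ⇔ ¬(y ⇔ x) = 2 ⇔ 0 = 4
¬x = ¬4 = 2
¬x ⇒ y = 2 ⇒ 4 = 6
¬x = ¬4 = 2
¬x ⇒ x = 2 ⇒ 4 = 6
(¬x ⇒ y) ⇔ (¬x ⇒ x) = 6 ⇔ 6 = 6
(¬x ⇔ ¬(y ⇔ x)) ⇔ ((¬x ⇒ y) ⇔ (¬x ⇒ x)) = 4 ⇔ 6 = 4
x · x = 4 · 4 = 4
x ⇒ (x · x) = 4 ⇒ 4 = 6
(x ⇒ (x · x)) ⇔ x = 6 ⇔ 4 = 4
¬((x ⇒ (x · x)) ⇔ x) = ¬4 = 2
((¬x ⇔ ¬(y ⇔ x)) ⇔ ((¬x ⇒ y) ⇔ (¬x ⇒ x))) ⇒ ¬((x ⇒ (x · x)) ⇔ x) = 4 ⇒ 2 = 4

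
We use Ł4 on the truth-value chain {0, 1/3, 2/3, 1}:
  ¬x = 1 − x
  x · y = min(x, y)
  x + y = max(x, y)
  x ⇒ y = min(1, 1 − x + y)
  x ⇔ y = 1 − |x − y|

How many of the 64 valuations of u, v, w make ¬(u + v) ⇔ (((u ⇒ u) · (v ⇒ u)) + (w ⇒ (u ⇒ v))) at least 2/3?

16

value 1: 4 assignments (counts)
value 2/3: 12 assignments (counts)
value 1/3: 20 assignments
value 0: 28 assignments
So 16 of the 64 assignments meet the threshold.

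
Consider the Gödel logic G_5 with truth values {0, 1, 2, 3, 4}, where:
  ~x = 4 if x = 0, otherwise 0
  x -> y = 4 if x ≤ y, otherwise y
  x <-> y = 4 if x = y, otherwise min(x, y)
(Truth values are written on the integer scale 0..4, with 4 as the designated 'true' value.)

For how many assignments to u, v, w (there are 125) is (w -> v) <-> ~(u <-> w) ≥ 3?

value 4: 46 assignments (counts)
value 3: 1 assignment (counts)
value 2: 2 assignments
value 1: 3 assignments
value 0: 73 assignments
So 47 of the 125 assignments meet the threshold.

47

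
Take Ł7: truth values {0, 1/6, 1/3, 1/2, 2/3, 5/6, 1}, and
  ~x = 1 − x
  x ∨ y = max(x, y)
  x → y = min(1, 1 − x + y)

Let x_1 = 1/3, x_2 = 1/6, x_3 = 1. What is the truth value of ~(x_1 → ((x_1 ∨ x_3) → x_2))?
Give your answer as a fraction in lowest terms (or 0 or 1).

1/6

x_1 ∨ x_3 = 1/3 ∨ 1 = 1
(x_1 ∨ x_3) → x_2 = 1 → 1/6 = 1/6
x_1 → ((x_1 ∨ x_3) → x_2) = 1/3 → 1/6 = 5/6
~(x_1 → ((x_1 ∨ x_3) → x_2)) = ~5/6 = 1/6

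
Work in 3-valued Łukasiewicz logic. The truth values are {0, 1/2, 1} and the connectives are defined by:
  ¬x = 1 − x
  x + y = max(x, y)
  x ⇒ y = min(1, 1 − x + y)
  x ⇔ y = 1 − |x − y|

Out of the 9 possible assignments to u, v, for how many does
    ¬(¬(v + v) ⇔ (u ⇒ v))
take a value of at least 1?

4

u = 0, v = 0 ↦ 0  <
u = 0, v = 1/2 ↦ 1/2  <
u = 0, v = 1 ↦ 1  ≥
u = 1/2, v = 0 ↦ 1/2  <
u = 1/2, v = 1/2 ↦ 1/2  <
u = 1/2, v = 1 ↦ 1  ≥
u = 1, v = 0 ↦ 1  ≥
u = 1, v = 1/2 ↦ 0  <
u = 1, v = 1 ↦ 1  ≥
So 4 of the 9 assignments meet the threshold.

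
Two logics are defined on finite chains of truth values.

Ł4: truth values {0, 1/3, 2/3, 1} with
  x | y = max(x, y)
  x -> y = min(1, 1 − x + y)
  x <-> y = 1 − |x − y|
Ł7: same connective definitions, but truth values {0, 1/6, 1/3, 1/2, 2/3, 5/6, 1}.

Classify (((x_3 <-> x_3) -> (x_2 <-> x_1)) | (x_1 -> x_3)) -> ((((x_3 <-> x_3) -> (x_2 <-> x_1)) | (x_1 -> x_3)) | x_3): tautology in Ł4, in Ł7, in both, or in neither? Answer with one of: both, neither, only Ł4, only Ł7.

both

In Ł4: every assignment gives 1 — tautology.
In Ł7: every assignment gives 1 — tautology.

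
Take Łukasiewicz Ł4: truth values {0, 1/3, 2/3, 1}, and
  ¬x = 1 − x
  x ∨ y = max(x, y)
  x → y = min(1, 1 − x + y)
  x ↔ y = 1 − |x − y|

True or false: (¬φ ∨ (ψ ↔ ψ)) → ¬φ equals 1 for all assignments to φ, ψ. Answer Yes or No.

No

Counterexample: take φ = 1/3, ψ = 0.
¬φ = ¬1/3 = 2/3
ψ ↔ ψ = 0 ↔ 0 = 1
¬φ ∨ (ψ ↔ ψ) = 2/3 ∨ 1 = 1
(¬φ ∨ (ψ ↔ ψ)) → ¬φ = 1 → 2/3 = 2/3
This gives 2/3 ≠ 1.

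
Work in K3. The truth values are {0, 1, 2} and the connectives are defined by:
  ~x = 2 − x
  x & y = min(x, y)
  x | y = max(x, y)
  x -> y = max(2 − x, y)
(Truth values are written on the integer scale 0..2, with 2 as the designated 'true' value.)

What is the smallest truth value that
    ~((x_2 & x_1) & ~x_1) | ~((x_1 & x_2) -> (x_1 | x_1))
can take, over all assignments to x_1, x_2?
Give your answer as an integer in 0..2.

Take x_1 = 1, x_2 = 1:
x_2 & x_1 = 1 & 1 = 1
~x_1 = ~1 = 1
(x_2 & x_1) & ~x_1 = 1 & 1 = 1
~((x_2 & x_1) & ~x_1) = ~1 = 1
x_1 & x_2 = 1 & 1 = 1
x_1 | x_1 = 1 | 1 = 1
(x_1 & x_2) -> (x_1 | x_1) = 1 -> 1 = 1
~((x_1 & x_2) -> (x_1 | x_1)) = ~1 = 1
~((x_2 & x_1) & ~x_1) | ~((x_1 & x_2) -> (x_1 | x_1)) = 1 | 1 = 1
No assignment yields a value below 1, so this is the minimum.

1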